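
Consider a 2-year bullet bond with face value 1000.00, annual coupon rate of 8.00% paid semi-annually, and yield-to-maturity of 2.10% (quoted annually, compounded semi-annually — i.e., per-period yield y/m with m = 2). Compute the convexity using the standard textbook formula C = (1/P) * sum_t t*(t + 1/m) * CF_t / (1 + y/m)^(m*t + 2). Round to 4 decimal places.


Coupon per period c = face * coupon_rate / m = 40.000000
Periods per year m = 2; per-period yield y/m = 0.010500
Number of cashflows N = 4
Cashflows (t years, CF_t, discount factor 1/(1+y/m)^(m*t), PV):
  t = 0.5000: CF_t = 40.000000, DF = 0.989609, PV = 39.584364
  t = 1.0000: CF_t = 40.000000, DF = 0.979326, PV = 39.173047
  t = 1.5000: CF_t = 40.000000, DF = 0.969150, PV = 38.766004
  t = 2.0000: CF_t = 1040.000000, DF = 0.959080, PV = 997.442957
Price P = sum_t PV_t = 1114.966372
Convexity numerator sum_t t*(t + 1/m) * CF_t / (1+y/m)^(m*t + 2):
  t = 0.5000: term = 19.383002
  t = 1.0000: term = 57.544786
  t = 1.5000: term = 113.893688
  t = 2.0000: term = 4884.110000
Convexity = (1/P) * sum = 5074.931476 / 1114.966372 = 4.551645

Answer: Convexity = 4.5516


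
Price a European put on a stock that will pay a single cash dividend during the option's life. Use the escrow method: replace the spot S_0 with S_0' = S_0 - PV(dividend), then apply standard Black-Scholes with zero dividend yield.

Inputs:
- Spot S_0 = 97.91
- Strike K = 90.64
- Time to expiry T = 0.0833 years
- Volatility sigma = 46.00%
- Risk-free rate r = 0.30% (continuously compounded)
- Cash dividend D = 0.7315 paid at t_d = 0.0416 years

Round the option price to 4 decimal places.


Answer: Price = 2.3611

Derivation:
PV(D) = D * exp(-r * t_d) = 0.7315 * 0.99987521 = 0.73140871
S_0' = S_0 - PV(D) = 97.9100 - 0.73140871 = 97.17859129
d1 = (ln(S_0'/K) + (r + sigma^2/2)*T) / (sigma*sqrt(T)) = 0.59291567
d2 = d1 - sigma*sqrt(T) = 0.46015167
exp(-rT) = 0.99975013
N(-d1) = 0.27661880; N(-d2) = 0.32270368
P = K * exp(-rT) * N(-d2) - S_0' * N(-d1) = 90.6400 * 0.99975013 * 0.32270368 - 97.17859129 * 0.27661880 = 2.3611


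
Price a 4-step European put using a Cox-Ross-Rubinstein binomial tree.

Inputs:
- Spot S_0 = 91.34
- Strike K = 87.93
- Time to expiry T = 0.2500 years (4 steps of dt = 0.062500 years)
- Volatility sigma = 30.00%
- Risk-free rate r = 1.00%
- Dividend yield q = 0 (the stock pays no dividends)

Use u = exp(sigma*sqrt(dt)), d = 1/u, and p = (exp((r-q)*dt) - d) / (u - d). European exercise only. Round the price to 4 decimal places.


dt = T/N = 0.062500
u = exp(sigma*sqrt(dt)) = 1.077884; d = 1/u = 0.927743
p = (exp((r-q)*dt) - d) / (u - d) = 0.485423
Discount per step: exp(-r*dt) = 0.999375
Stock lattice S(k, i) with i counting down-moves:
  k=0: S(0,0) = 91.3400
  k=1: S(1,0) = 98.4539; S(1,1) = 84.7401
  k=2: S(2,0) = 106.1219; S(2,1) = 91.3400; S(2,2) = 78.6171
  k=3: S(3,0) = 114.3872; S(3,1) = 98.4539; S(3,2) = 84.7401; S(3,3) = 72.9365
  k=4: S(4,0) = 123.2961; S(4,1) = 106.1219; S(4,2) = 91.3400; S(4,3) = 78.6171; S(4,4) = 67.6663
Terminal payoffs V(N, i) = max(K - S_T, 0):
  V(4,0) = 0.000000; V(4,1) = 0.000000; V(4,2) = 0.000000; V(4,3) = 9.312933; V(4,4) = 20.263664
Backward induction: V(k, i) = exp(-r*dt) * [p * V(k+1, i) + (1-p) * V(k+1, i+1)].
  V(3,0) = exp(-r*dt) * [p*0.000000 + (1-p)*0.000000] = 0.000000
  V(3,1) = exp(-r*dt) * [p*0.000000 + (1-p)*0.000000] = 0.000000
  V(3,2) = exp(-r*dt) * [p*0.000000 + (1-p)*9.312933] = 4.789229
  V(3,3) = exp(-r*dt) * [p*9.312933 + (1-p)*20.263664] = 14.938589
  V(2,0) = exp(-r*dt) * [p*0.000000 + (1-p)*0.000000] = 0.000000
  V(2,1) = exp(-r*dt) * [p*0.000000 + (1-p)*4.789229] = 2.462888
  V(2,2) = exp(-r*dt) * [p*4.789229 + (1-p)*14.938589] = 10.005602
  V(1,0) = exp(-r*dt) * [p*0.000000 + (1-p)*2.462888] = 1.266554
  V(1,1) = exp(-r*dt) * [p*2.462888 + (1-p)*10.005602] = 6.340232
  V(0,0) = exp(-r*dt) * [p*1.266554 + (1-p)*6.340232] = 3.874930

Answer: Price = V(0,0) = 3.8749


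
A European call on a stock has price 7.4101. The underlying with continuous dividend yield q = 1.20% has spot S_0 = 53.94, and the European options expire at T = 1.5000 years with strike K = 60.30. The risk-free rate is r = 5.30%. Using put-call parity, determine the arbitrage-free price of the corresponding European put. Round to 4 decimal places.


Put-call parity: C - P = S_0 * exp(-qT) - K * exp(-rT).
S_0 * exp(-qT) = 53.9400 * 0.98216103 = 52.97776609
K * exp(-rT) = 60.3000 * 0.92357802 = 55.69175460
P = C - S*exp(-qT) + K*exp(-rT)
P = 7.4101 - 52.97776609 + 55.69175460 = 10.1241

Answer: Put price = 10.1241


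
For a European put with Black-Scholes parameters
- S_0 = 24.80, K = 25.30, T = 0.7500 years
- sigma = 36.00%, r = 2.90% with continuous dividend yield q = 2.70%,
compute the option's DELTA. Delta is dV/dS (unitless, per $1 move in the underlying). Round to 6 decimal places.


d1 = 0.0966717133; d2 = -0.2150974321
phi(d1) = 0.3970824873; exp(-qT) = 0.9799536543; exp(-rT) = 0.9784848257
N(-d1) = 0.4614935521
Delta = -exp(-qT) * N(-d1) = -0.9799536543 * 0.4614935521 = -0.452242

Answer: Delta = -0.452242


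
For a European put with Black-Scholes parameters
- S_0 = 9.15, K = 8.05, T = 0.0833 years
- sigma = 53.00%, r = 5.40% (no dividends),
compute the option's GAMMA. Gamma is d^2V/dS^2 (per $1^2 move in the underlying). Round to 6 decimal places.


d1 = 0.9432051787; d2 = 0.7902379600
phi(d1) = 0.2556984297; exp(-qT) = 1.0000000000; exp(-rT) = 0.9955119017
Gamma = exp(-qT) * phi(d1) / (S * sigma * sqrt(T)) = 1.0000000000 * 0.2556984297 / (9.1500 * 0.5300 * 0.2886173938) = 0.182687

Answer: Gamma = 0.182687


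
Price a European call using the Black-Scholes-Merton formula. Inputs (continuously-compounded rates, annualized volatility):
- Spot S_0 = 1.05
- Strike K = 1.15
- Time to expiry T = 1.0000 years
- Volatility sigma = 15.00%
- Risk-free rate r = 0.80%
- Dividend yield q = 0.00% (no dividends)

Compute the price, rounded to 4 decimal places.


d1 = (ln(S/K) + (r - q + 0.5*sigma^2) * T) / (sigma * sqrt(T)) = -0.47814519
d2 = d1 - sigma * sqrt(T) = -0.62814519
exp(-rT) = 0.99203191; exp(-qT) = 1.00000000
C = S_0 * exp(-qT) * N(d1) - K * exp(-rT) * N(d2)
N(d1) = 0.31627344; N(d2) = 0.26495442
C = 1.0500 * 1.00000000 * 0.31627344 - 1.1500 * 0.99203191 * 0.26495442 = 0.0298

Answer: Price = 0.0298


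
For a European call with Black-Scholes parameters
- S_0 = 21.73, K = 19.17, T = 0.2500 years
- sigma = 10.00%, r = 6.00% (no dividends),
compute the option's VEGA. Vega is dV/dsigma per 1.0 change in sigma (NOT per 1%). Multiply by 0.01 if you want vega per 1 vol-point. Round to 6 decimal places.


Answer: Vega = 0.078603

Derivation:
d1 = 2.8319447442; d2 = 2.7819447442
phi(d1) = 0.0072344999; exp(-qT) = 1.0000000000; exp(-rT) = 0.9851119396
Vega = S * exp(-qT) * phi(d1) * sqrt(T) = 21.7300 * 1.0000000000 * 0.0072344999 * 0.5000000000 = 0.078603


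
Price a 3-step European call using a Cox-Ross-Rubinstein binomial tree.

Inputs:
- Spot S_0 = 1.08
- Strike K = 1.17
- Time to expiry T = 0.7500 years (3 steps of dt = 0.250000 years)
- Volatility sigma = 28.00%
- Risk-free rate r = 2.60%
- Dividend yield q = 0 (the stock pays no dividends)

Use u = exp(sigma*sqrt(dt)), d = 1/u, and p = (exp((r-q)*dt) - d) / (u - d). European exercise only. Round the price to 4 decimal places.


Answer: Price = V(0,0) = 0.0800

Derivation:
dt = T/N = 0.250000
u = exp(sigma*sqrt(dt)) = 1.150274; d = 1/u = 0.869358
p = (exp((r-q)*dt) - d) / (u - d) = 0.488271
Discount per step: exp(-r*dt) = 0.993521
Stock lattice S(k, i) with i counting down-moves:
  k=0: S(0,0) = 1.0800
  k=1: S(1,0) = 1.2423; S(1,1) = 0.9389
  k=2: S(2,0) = 1.4290; S(2,1) = 1.0800; S(2,2) = 0.8162
  k=3: S(3,0) = 1.6437; S(3,1) = 1.2423; S(3,2) = 0.9389; S(3,3) = 0.7096
Terminal payoffs V(N, i) = max(S_T - K, 0):
  V(3,0) = 0.473718; V(3,1) = 0.072296; V(3,2) = 0.000000; V(3,3) = 0.000000
Backward induction: V(k, i) = exp(-r*dt) * [p * V(k+1, i) + (1-p) * V(k+1, i+1)].
  V(2,0) = exp(-r*dt) * [p*0.473718 + (1-p)*0.072296] = 0.266561
  V(2,1) = exp(-r*dt) * [p*0.072296 + (1-p)*0.000000] = 0.035071
  V(2,2) = exp(-r*dt) * [p*0.000000 + (1-p)*0.000000] = 0.000000
  V(1,0) = exp(-r*dt) * [p*0.266561 + (1-p)*0.035071] = 0.147141
  V(1,1) = exp(-r*dt) * [p*0.035071 + (1-p)*0.000000] = 0.017013
  V(0,0) = exp(-r*dt) * [p*0.147141 + (1-p)*0.017013] = 0.080029


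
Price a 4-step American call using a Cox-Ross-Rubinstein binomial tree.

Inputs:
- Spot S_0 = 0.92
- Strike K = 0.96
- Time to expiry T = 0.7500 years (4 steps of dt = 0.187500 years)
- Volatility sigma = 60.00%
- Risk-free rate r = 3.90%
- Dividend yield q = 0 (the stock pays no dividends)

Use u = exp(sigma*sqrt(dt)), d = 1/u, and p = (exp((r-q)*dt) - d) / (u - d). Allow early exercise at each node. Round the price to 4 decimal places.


Answer: Price = V(0,0) = 0.1789

Derivation:
dt = T/N = 0.187500
u = exp(sigma*sqrt(dt)) = 1.296681; d = 1/u = 0.771200
p = (exp((r-q)*dt) - d) / (u - d) = 0.449378
Discount per step: exp(-r*dt) = 0.992714
Stock lattice S(k, i) with i counting down-moves:
  k=0: S(0,0) = 0.9200
  k=1: S(1,0) = 1.1929; S(1,1) = 0.7095
  k=2: S(2,0) = 1.5469; S(2,1) = 0.9200; S(2,2) = 0.5472
  k=3: S(3,0) = 2.0058; S(3,1) = 1.1929; S(3,2) = 0.7095; S(3,3) = 0.4220
  k=4: S(4,0) = 2.6009; S(4,1) = 1.5469; S(4,2) = 0.9200; S(4,3) = 0.5472; S(4,4) = 0.3254
Terminal payoffs V(N, i) = max(S_T - K, 0):
  V(4,0) = 1.640877; V(4,1) = 0.586870; V(4,2) = 0.000000; V(4,3) = 0.000000; V(4,4) = 0.000000
Backward induction: V(k, i) = exp(-r*dt) * [p * V(k+1, i) + (1-p) * V(k+1, i+1)]; then take max(V_cont, immediate exercise) for American.
  V(3,0) = exp(-r*dt) * [p*1.640877 + (1-p)*0.586870] = 1.052791; exercise = 1.045797; V(3,0) = max -> 1.052791
  V(3,1) = exp(-r*dt) * [p*0.586870 + (1-p)*0.000000] = 0.261805; exercise = 0.232946; V(3,1) = max -> 0.261805
  V(3,2) = exp(-r*dt) * [p*0.000000 + (1-p)*0.000000] = 0.000000; exercise = 0.000000; V(3,2) = max -> 0.000000
  V(3,3) = exp(-r*dt) * [p*0.000000 + (1-p)*0.000000] = 0.000000; exercise = 0.000000; V(3,3) = max -> 0.000000
  V(2,0) = exp(-r*dt) * [p*1.052791 + (1-p)*0.261805] = 0.612759; exercise = 0.586870; V(2,0) = max -> 0.612759
  V(2,1) = exp(-r*dt) * [p*0.261805 + (1-p)*0.000000] = 0.116792; exercise = 0.000000; V(2,1) = max -> 0.116792
  V(2,2) = exp(-r*dt) * [p*0.000000 + (1-p)*0.000000] = 0.000000; exercise = 0.000000; V(2,2) = max -> 0.000000
  V(1,0) = exp(-r*dt) * [p*0.612759 + (1-p)*0.116792] = 0.337194; exercise = 0.232946; V(1,0) = max -> 0.337194
  V(1,1) = exp(-r*dt) * [p*0.116792 + (1-p)*0.000000] = 0.052101; exercise = 0.000000; V(1,1) = max -> 0.052101
  V(0,0) = exp(-r*dt) * [p*0.337194 + (1-p)*0.052101] = 0.178903; exercise = 0.000000; V(0,0) = max -> 0.178903


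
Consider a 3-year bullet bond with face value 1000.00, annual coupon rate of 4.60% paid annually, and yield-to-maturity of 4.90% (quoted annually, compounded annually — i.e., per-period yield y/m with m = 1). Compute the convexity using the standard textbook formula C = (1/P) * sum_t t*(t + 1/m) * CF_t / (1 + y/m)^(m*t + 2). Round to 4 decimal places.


Coupon per period c = face * coupon_rate / m = 46.000000
Periods per year m = 1; per-period yield y/m = 0.049000
Number of cashflows N = 3
Cashflows (t years, CF_t, discount factor 1/(1+y/m)^(m*t), PV):
  t = 1.0000: CF_t = 46.000000, DF = 0.953289, PV = 43.851287
  t = 2.0000: CF_t = 46.000000, DF = 0.908760, PV = 41.802943
  t = 3.0000: CF_t = 1046.000000, DF = 0.866310, PV = 906.160694
Price P = sum_t PV_t = 991.814923
Convexity numerator sum_t t*(t + 1/m) * CF_t / (1+y/m)^(m*t + 2):
  t = 1.0000: term = 79.700558
  t = 2.0000: term = 227.932959
  t = 3.0000: term = 9881.787025
Convexity = (1/P) * sum = 10189.420542 / 991.814923 = 10.273510

Answer: Convexity = 10.2735


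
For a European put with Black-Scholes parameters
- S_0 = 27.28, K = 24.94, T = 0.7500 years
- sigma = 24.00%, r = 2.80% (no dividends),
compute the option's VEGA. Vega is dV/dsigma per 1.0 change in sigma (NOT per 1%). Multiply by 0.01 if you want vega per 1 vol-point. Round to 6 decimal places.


d1 = 0.6364367419; d2 = 0.4285906449
phi(d1) = 0.3258023413; exp(-qT) = 1.0000000000; exp(-rT) = 0.9792189646
Vega = S * exp(-qT) * phi(d1) * sqrt(T) = 27.2800 * 1.0000000000 * 0.3258023413 * 0.8660254038 = 7.697137

Answer: Vega = 7.697137


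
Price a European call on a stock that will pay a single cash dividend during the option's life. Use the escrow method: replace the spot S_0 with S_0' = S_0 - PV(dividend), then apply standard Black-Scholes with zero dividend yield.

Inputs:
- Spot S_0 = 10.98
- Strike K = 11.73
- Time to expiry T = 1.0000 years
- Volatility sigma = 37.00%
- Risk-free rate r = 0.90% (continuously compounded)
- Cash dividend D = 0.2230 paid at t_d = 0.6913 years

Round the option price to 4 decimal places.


PV(D) = D * exp(-r * t_d) = 0.2230 * 0.99379761 = 0.22161687
S_0' = S_0 - PV(D) = 10.9800 - 0.22161687 = 10.75838313
d1 = (ln(S_0'/K) + (r + sigma^2/2)*T) / (sigma*sqrt(T)) = -0.02436320
d2 = d1 - sigma*sqrt(T) = -0.39436320
exp(-rT) = 0.99104038
N(d1) = 0.49028145; N(d2) = 0.34665645
C = S_0' * N(d1) - K * exp(-rT) * N(d2) = 10.75838313 * 0.49028145 - 11.7300 * 0.99104038 * 0.34665645 = 1.2448

Answer: Price = 1.2448


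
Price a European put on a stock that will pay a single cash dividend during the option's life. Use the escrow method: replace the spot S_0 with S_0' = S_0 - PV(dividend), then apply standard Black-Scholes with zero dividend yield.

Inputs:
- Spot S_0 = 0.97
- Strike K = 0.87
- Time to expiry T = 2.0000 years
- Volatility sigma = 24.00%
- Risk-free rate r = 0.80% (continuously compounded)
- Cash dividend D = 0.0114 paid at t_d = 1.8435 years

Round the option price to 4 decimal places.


PV(D) = D * exp(-r * t_d) = 0.0114 * 0.98536022 = 0.01123311
S_0' = S_0 - PV(D) = 0.9700 - 0.01123311 = 0.95876689
d1 = (ln(S_0'/K) + (r + sigma^2/2)*T) / (sigma*sqrt(T)) = 0.50309104
d2 = d1 - sigma*sqrt(T) = 0.16367978
exp(-rT) = 0.98412732
N(-d1) = 0.30745013; N(-d2) = 0.43499162
P = K * exp(-rT) * N(-d2) - S_0' * N(-d1) = 0.8700 * 0.98412732 * 0.43499162 - 0.95876689 * 0.30745013 = 0.0777

Answer: Price = 0.0777


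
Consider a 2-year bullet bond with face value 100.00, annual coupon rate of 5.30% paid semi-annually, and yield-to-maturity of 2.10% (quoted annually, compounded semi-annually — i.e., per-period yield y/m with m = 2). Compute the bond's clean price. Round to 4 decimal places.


Answer: Price = 106.2355

Derivation:
Coupon per period c = face * coupon_rate / m = 2.650000
Periods per year m = 2; per-period yield y/m = 0.010500
Number of cashflows N = 4
Cashflows (t years, CF_t, discount factor 1/(1+y/m)^(m*t), PV):
  t = 0.5000: CF_t = 2.650000, DF = 0.989609, PV = 2.622464
  t = 1.0000: CF_t = 2.650000, DF = 0.979326, PV = 2.595214
  t = 1.5000: CF_t = 2.650000, DF = 0.969150, PV = 2.568248
  t = 2.0000: CF_t = 102.650000, DF = 0.959080, PV = 98.449538
Price P = sum_t PV_t = 106.235464


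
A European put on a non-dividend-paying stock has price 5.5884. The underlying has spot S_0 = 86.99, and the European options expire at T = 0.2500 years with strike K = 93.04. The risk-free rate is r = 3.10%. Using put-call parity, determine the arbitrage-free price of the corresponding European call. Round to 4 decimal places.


Put-call parity: C - P = S_0 * exp(-qT) - K * exp(-rT).
S_0 * exp(-qT) = 86.9900 * 1.00000000 = 86.99000000
K * exp(-rT) = 93.0400 * 0.99227995 = 92.32172690
C = P + S*exp(-qT) - K*exp(-rT)
C = 5.5884 + 86.99000000 - 92.32172690 = 0.2567

Answer: Call price = 0.2567


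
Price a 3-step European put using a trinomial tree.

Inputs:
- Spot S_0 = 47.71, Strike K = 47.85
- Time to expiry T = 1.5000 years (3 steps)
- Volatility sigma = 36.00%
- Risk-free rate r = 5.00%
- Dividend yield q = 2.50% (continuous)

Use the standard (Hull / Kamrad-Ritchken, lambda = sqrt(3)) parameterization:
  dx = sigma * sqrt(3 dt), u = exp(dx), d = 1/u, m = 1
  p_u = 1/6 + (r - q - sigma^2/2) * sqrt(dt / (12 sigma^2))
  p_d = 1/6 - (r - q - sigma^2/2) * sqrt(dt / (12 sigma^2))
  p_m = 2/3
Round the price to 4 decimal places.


dt = T/N = 0.500000; dx = sigma*sqrt(3*dt) = 0.440908
u = exp(dx) = 1.554118; d = 1/u = 0.643452
p_u = 0.144100, p_m = 0.666667, p_d = 0.189234
Discount per step: exp(-r*dt) = 0.975310
Stock lattice S(k, j) with j the centered position index:
  k=0: S(0,+0) = 47.7100
  k=1: S(1,-1) = 30.6991; S(1,+0) = 47.7100; S(1,+1) = 74.1470
  k=2: S(2,-2) = 19.7534; S(2,-1) = 30.6991; S(2,+0) = 47.7100; S(2,+1) = 74.1470; S(2,+2) = 115.2331
  k=3: S(3,-3) = 12.7103; S(3,-2) = 19.7534; S(3,-1) = 30.6991; S(3,+0) = 47.7100; S(3,+1) = 74.1470; S(3,+2) = 115.2331; S(3,+3) = 179.0859
Terminal payoffs V(N, j) = max(K - S_T, 0):
  V(3,-3) = 35.139651; V(3,-2) = 28.096618; V(3,-1) = 17.150915; V(3,+0) = 0.140000; V(3,+1) = 0.000000; V(3,+2) = 0.000000; V(3,+3) = 0.000000
Backward induction: V(k, j) = exp(-r*dt) * [p_u * V(k+1, j+1) + p_m * V(k+1, j) + p_d * V(k+1, j-1)]
  V(2,-2) = exp(-r*dt) * [p_u*17.150915 + p_m*28.096618 + p_d*35.139651] = 27.164454
  V(2,-1) = exp(-r*dt) * [p_u*0.140000 + p_m*17.150915 + p_d*28.096618] = 16.356869
  V(2,+0) = exp(-r*dt) * [p_u*0.000000 + p_m*0.140000 + p_d*17.150915] = 3.256428
  V(2,+1) = exp(-r*dt) * [p_u*0.000000 + p_m*0.000000 + p_d*0.140000] = 0.025839
  V(2,+2) = exp(-r*dt) * [p_u*0.000000 + p_m*0.000000 + p_d*0.000000] = 0.000000
  V(1,-1) = exp(-r*dt) * [p_u*3.256428 + p_m*16.356869 + p_d*27.164454] = 16.106521
  V(1,+0) = exp(-r*dt) * [p_u*0.025839 + p_m*3.256428 + p_d*16.356869] = 5.139831
  V(1,+1) = exp(-r*dt) * [p_u*0.000000 + p_m*0.025839 + p_d*3.256428] = 0.617812
  V(0,+0) = exp(-r*dt) * [p_u*0.617812 + p_m*5.139831 + p_d*16.106521] = 6.401425

Answer: Price = V(0,0) = 6.4014


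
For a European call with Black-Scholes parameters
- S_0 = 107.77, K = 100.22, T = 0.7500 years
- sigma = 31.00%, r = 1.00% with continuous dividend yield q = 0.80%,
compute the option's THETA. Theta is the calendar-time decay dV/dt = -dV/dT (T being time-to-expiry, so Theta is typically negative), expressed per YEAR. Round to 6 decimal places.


d1 = 0.4103621597; d2 = 0.1418942846
phi(d1) = 0.3667271807; exp(-qT) = 0.9940179641; exp(-rT) = 0.9925280548
Theta = -S*exp(-qT)*phi(d1)*sigma/(2*sqrt(T)) - r*K*exp(-rT)*N(d2) + q*S*exp(-qT)*N(d1)
N(d1) = 0.6592298499; N(d2) = 0.5564182456; sqrt(T) = 0.8660254038
Term 1 = -107.7700 * 0.9940179641 * 0.3667271807 * 0.3100 / (2 * 0.8660254038) = -7.0313105899
Term 2 = -0.0100 * 100.2200 * 0.9925280548 * 0.5564182456 = -0.5534756925
Term 3 = 0.0080 * 107.7700 * 0.9940179641 * 0.6592298499 = 0.5649616479
Theta = -7.0313105899 + (-0.5534756925) + (0.5649616479) = -7.019825

Answer: Theta = -7.019825


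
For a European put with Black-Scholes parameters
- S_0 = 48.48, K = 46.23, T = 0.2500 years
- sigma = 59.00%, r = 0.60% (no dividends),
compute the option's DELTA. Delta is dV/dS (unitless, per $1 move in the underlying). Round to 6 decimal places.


Answer: Delta = -0.376883

Derivation:
d1 = 0.3136776399; d2 = 0.0186776399
phi(d1) = 0.3797905494; exp(-qT) = 1.0000000000; exp(-rT) = 0.9985011244
N(-d1) = 0.3768829425
Delta = -exp(-qT) * N(-d1) = -1.0000000000 * 0.3768829425 = -0.376883


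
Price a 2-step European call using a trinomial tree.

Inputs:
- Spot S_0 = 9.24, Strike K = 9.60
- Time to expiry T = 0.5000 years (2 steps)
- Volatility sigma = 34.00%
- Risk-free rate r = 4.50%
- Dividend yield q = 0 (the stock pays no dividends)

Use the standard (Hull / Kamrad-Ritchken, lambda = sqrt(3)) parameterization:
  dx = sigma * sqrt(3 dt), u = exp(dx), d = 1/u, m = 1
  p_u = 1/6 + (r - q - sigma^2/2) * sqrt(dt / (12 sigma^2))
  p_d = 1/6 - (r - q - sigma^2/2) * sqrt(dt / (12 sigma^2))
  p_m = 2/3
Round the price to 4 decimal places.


dt = T/N = 0.250000; dx = sigma*sqrt(3*dt) = 0.294449
u = exp(dx) = 1.342386; d = 1/u = 0.744942
p_u = 0.161233, p_m = 0.666667, p_d = 0.172101
Discount per step: exp(-r*dt) = 0.988813
Stock lattice S(k, j) with j the centered position index:
  k=0: S(0,+0) = 9.2400
  k=1: S(1,-1) = 6.8833; S(1,+0) = 9.2400; S(1,+1) = 12.4036
  k=2: S(2,-2) = 5.1276; S(2,-1) = 6.8833; S(2,+0) = 9.2400; S(2,+1) = 12.4036; S(2,+2) = 16.6505
Terminal payoffs V(N, j) = max(S_T - K, 0):
  V(2,-2) = 0.000000; V(2,-1) = 0.000000; V(2,+0) = 0.000000; V(2,+1) = 2.803647; V(2,+2) = 7.050482
Backward induction: V(k, j) = exp(-r*dt) * [p_u * V(k+1, j+1) + p_m * V(k+1, j) + p_d * V(k+1, j-1)]
  V(1,-1) = exp(-r*dt) * [p_u*0.000000 + p_m*0.000000 + p_d*0.000000] = 0.000000
  V(1,+0) = exp(-r*dt) * [p_u*2.803647 + p_m*0.000000 + p_d*0.000000] = 0.446983
  V(1,+1) = exp(-r*dt) * [p_u*7.050482 + p_m*2.803647 + p_d*0.000000] = 2.972240
  V(0,+0) = exp(-r*dt) * [p_u*2.972240 + p_m*0.446983 + p_d*0.000000] = 0.768516

Answer: Price = V(0,0) = 0.7685


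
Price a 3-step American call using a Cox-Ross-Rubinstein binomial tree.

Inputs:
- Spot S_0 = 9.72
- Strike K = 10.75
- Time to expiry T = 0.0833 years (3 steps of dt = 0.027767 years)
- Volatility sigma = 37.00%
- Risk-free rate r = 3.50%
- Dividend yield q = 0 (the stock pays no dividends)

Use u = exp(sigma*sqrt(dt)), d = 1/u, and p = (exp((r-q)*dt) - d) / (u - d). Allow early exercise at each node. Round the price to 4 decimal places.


dt = T/N = 0.027767
u = exp(sigma*sqrt(dt)) = 1.063595; d = 1/u = 0.940208
p = (exp((r-q)*dt) - d) / (u - d) = 0.492471
Discount per step: exp(-r*dt) = 0.999029
Stock lattice S(k, i) with i counting down-moves:
  k=0: S(0,0) = 9.7200
  k=1: S(1,0) = 10.3381; S(1,1) = 9.1388
  k=2: S(2,0) = 10.9956; S(2,1) = 9.7200; S(2,2) = 8.5924
  k=3: S(3,0) = 11.6949; S(3,1) = 10.3381; S(3,2) = 9.1388; S(3,3) = 8.0786
Terminal payoffs V(N, i) = max(S_T - K, 0):
  V(3,0) = 0.944850; V(3,1) = 0.000000; V(3,2) = 0.000000; V(3,3) = 0.000000
Backward induction: V(k, i) = exp(-r*dt) * [p * V(k+1, i) + (1-p) * V(k+1, i+1)]; then take max(V_cont, immediate exercise) for American.
  V(2,0) = exp(-r*dt) * [p*0.944850 + (1-p)*0.000000] = 0.464860; exercise = 0.245590; V(2,0) = max -> 0.464860
  V(2,1) = exp(-r*dt) * [p*0.000000 + (1-p)*0.000000] = 0.000000; exercise = 0.000000; V(2,1) = max -> 0.000000
  V(2,2) = exp(-r*dt) * [p*0.000000 + (1-p)*0.000000] = 0.000000; exercise = 0.000000; V(2,2) = max -> 0.000000
  V(1,0) = exp(-r*dt) * [p*0.464860 + (1-p)*0.000000] = 0.228708; exercise = 0.000000; V(1,0) = max -> 0.228708
  V(1,1) = exp(-r*dt) * [p*0.000000 + (1-p)*0.000000] = 0.000000; exercise = 0.000000; V(1,1) = max -> 0.000000
  V(0,0) = exp(-r*dt) * [p*0.228708 + (1-p)*0.000000] = 0.112523; exercise = 0.000000; V(0,0) = max -> 0.112523

Answer: Price = V(0,0) = 0.1125


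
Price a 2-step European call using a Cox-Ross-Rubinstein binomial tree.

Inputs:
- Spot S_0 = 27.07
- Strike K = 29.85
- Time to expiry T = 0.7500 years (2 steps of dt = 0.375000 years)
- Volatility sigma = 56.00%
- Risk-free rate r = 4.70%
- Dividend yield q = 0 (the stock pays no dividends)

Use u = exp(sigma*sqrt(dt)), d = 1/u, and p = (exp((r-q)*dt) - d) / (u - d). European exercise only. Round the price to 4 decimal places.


dt = T/N = 0.375000
u = exp(sigma*sqrt(dt)) = 1.409068; d = 1/u = 0.709689
p = (exp((r-q)*dt) - d) / (u - d) = 0.440523
Discount per step: exp(-r*dt) = 0.982529
Stock lattice S(k, i) with i counting down-moves:
  k=0: S(0,0) = 27.0700
  k=1: S(1,0) = 38.1435; S(1,1) = 19.2113
  k=2: S(2,0) = 53.7468; S(2,1) = 27.0700; S(2,2) = 13.6340
Terminal payoffs V(N, i) = max(S_T - K, 0):
  V(2,0) = 23.896752; V(2,1) = 0.000000; V(2,2) = 0.000000
Backward induction: V(k, i) = exp(-r*dt) * [p * V(k+1, i) + (1-p) * V(k+1, i+1)].
  V(1,0) = exp(-r*dt) * [p*23.896752 + (1-p)*0.000000] = 10.343145
  V(1,1) = exp(-r*dt) * [p*0.000000 + (1-p)*0.000000] = 0.000000
  V(0,0) = exp(-r*dt) * [p*10.343145 + (1-p)*0.000000] = 4.476786

Answer: Price = V(0,0) = 4.4768


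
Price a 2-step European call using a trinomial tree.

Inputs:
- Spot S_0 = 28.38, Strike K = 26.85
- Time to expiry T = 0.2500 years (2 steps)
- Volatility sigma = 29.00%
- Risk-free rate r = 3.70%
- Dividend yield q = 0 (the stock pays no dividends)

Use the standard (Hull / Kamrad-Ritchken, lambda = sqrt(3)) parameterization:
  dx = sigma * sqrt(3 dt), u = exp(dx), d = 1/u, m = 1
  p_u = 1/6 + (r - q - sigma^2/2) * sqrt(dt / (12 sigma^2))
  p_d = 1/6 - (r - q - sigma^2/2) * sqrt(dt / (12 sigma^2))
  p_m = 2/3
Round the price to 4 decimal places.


dt = T/N = 0.125000; dx = sigma*sqrt(3*dt) = 0.177588
u = exp(dx) = 1.194333; d = 1/u = 0.837287
p_u = 0.164889, p_m = 0.666667, p_d = 0.168444
Discount per step: exp(-r*dt) = 0.995386
Stock lattice S(k, j) with j the centered position index:
  k=0: S(0,+0) = 28.3800
  k=1: S(1,-1) = 23.7622; S(1,+0) = 28.3800; S(1,+1) = 33.8952
  k=2: S(2,-2) = 19.8958; S(2,-1) = 23.7622; S(2,+0) = 28.3800; S(2,+1) = 33.8952; S(2,+2) = 40.4821
Terminal payoffs V(N, j) = max(S_T - K, 0):
  V(2,-2) = 0.000000; V(2,-1) = 0.000000; V(2,+0) = 1.530000; V(2,+1) = 7.045175; V(2,+2) = 13.632132
Backward induction: V(k, j) = exp(-r*dt) * [p_u * V(k+1, j+1) + p_m * V(k+1, j) + p_d * V(k+1, j-1)]
  V(1,-1) = exp(-r*dt) * [p_u*1.530000 + p_m*0.000000 + p_d*0.000000] = 0.251117
  V(1,+0) = exp(-r*dt) * [p_u*7.045175 + p_m*1.530000 + p_d*0.000000] = 2.171608
  V(1,+1) = exp(-r*dt) * [p_u*13.632132 + p_m*7.045175 + p_d*1.530000] = 7.169063
  V(0,+0) = exp(-r*dt) * [p_u*7.169063 + p_m*2.171608 + p_d*0.251117] = 2.659810

Answer: Price = V(0,0) = 2.6598


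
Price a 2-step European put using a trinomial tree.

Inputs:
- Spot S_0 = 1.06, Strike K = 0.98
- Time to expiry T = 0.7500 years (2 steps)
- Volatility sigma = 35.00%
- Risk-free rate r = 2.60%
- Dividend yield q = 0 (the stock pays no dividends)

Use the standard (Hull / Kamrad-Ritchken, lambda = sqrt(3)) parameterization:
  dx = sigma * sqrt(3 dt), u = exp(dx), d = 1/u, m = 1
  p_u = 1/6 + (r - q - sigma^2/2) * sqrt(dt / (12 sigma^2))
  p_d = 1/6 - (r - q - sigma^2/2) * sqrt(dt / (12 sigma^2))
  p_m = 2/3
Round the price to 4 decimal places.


Answer: Price = V(0,0) = 0.0759

Derivation:
dt = T/N = 0.375000; dx = sigma*sqrt(3*dt) = 0.371231
u = exp(dx) = 1.449518; d = 1/u = 0.689885
p_u = 0.148863, p_m = 0.666667, p_d = 0.184471
Discount per step: exp(-r*dt) = 0.990297
Stock lattice S(k, j) with j the centered position index:
  k=0: S(0,+0) = 1.0600
  k=1: S(1,-1) = 0.7313; S(1,+0) = 1.0600; S(1,+1) = 1.5365
  k=2: S(2,-2) = 0.5045; S(2,-1) = 0.7313; S(2,+0) = 1.0600; S(2,+1) = 1.5365; S(2,+2) = 2.2272
Terminal payoffs V(N, j) = max(K - S_T, 0):
  V(2,-2) = 0.475503; V(2,-1) = 0.248722; V(2,+0) = 0.000000; V(2,+1) = 0.000000; V(2,+2) = 0.000000
Backward induction: V(k, j) = exp(-r*dt) * [p_u * V(k+1, j+1) + p_m * V(k+1, j) + p_d * V(k+1, j-1)]
  V(1,-1) = exp(-r*dt) * [p_u*0.000000 + p_m*0.248722 + p_d*0.475503] = 0.251071
  V(1,+0) = exp(-r*dt) * [p_u*0.000000 + p_m*0.000000 + p_d*0.248722] = 0.045437
  V(1,+1) = exp(-r*dt) * [p_u*0.000000 + p_m*0.000000 + p_d*0.000000] = 0.000000
  V(0,+0) = exp(-r*dt) * [p_u*0.000000 + p_m*0.045437 + p_d*0.251071] = 0.075863


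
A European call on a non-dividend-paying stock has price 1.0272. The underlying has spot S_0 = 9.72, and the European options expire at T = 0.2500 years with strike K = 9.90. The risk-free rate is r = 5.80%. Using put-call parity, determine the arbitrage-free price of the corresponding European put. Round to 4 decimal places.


Answer: Put price = 1.0647

Derivation:
Put-call parity: C - P = S_0 * exp(-qT) - K * exp(-rT).
S_0 * exp(-qT) = 9.7200 * 1.00000000 = 9.72000000
K * exp(-rT) = 9.9000 * 0.98560462 = 9.75748573
P = C - S*exp(-qT) + K*exp(-rT)
P = 1.0272 - 9.72000000 + 9.75748573 = 1.0647


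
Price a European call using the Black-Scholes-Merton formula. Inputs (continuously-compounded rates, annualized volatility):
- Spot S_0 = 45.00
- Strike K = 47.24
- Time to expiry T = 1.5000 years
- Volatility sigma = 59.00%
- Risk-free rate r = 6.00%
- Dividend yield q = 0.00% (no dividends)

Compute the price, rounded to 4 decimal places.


d1 = (ln(S/K) + (r - q + 0.5*sigma^2) * T) / (sigma * sqrt(T)) = 0.41862264
d2 = d1 - sigma * sqrt(T) = -0.30397684
exp(-rT) = 0.91393119; exp(-qT) = 1.00000000
C = S_0 * exp(-qT) * N(d1) - K * exp(-rT) * N(d2)
N(d1) = 0.66225403; N(d2) = 0.38057277
C = 45.0000 * 1.00000000 * 0.66225403 - 47.2400 * 0.91393119 * 0.38057277 = 13.3705

Answer: Price = 13.3705


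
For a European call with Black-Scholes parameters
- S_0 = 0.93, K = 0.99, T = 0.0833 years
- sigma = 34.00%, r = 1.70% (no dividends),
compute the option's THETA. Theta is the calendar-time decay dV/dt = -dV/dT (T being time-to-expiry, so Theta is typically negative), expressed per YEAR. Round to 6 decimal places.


Answer: Theta = -0.189599

Derivation:
d1 = -0.5736224027; d2 = -0.6717523166
phi(d1) = 0.3384226017; exp(-qT) = 1.0000000000; exp(-rT) = 0.9985849022
Theta = -S*exp(-qT)*phi(d1)*sigma/(2*sqrt(T)) - r*K*exp(-rT)*N(d2) + q*S*exp(-qT)*N(d1)
N(d1) = 0.2831116743; N(d2) = 0.2508706948; sqrt(T) = 0.2886173938
Term 1 = -0.9300 * 1.0000000000 * 0.3384226017 * 0.3400 / (2 * 0.2886173938) = -0.1853824977
Term 2 = -0.0170 * 0.9900 * 0.9985849022 * 0.2508706948 = -0.0042161790
Term 3 = 0 (no dividend yield, q = 0)
Theta = -0.1853824977 + (-0.0042161790) + (0.0000000000) = -0.189599


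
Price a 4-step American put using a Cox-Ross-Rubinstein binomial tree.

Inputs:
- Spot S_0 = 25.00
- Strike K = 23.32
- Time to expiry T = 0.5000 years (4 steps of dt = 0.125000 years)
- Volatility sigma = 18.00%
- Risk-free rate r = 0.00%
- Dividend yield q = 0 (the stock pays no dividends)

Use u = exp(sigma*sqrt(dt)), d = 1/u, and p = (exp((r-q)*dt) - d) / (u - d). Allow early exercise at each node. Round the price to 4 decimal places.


dt = T/N = 0.125000
u = exp(sigma*sqrt(dt)) = 1.065708; d = 1/u = 0.938343
p = (exp((r-q)*dt) - d) / (u - d) = 0.484095
Discount per step: exp(-r*dt) = 1.000000
Stock lattice S(k, i) with i counting down-moves:
  k=0: S(0,0) = 25.0000
  k=1: S(1,0) = 26.6427; S(1,1) = 23.4586
  k=2: S(2,0) = 28.3934; S(2,1) = 25.0000; S(2,2) = 22.0122
  k=3: S(3,0) = 30.2590; S(3,1) = 26.6427; S(3,2) = 23.4586; S(3,3) = 20.6550
  k=4: S(4,0) = 32.2473; S(4,1) = 28.3934; S(4,2) = 25.0000; S(4,3) = 22.0122; S(4,4) = 19.3815
Terminal payoffs V(N, i) = max(K - S_T, 0):
  V(4,0) = 0.000000; V(4,1) = 0.000000; V(4,2) = 0.000000; V(4,3) = 1.307805; V(4,4) = 3.938531
Backward induction: V(k, i) = exp(-r*dt) * [p * V(k+1, i) + (1-p) * V(k+1, i+1)]; then take max(V_cont, immediate exercise) for American.
  V(3,0) = exp(-r*dt) * [p*0.000000 + (1-p)*0.000000] = 0.000000; exercise = 0.000000; V(3,0) = max -> 0.000000
  V(3,1) = exp(-r*dt) * [p*0.000000 + (1-p)*0.000000] = 0.000000; exercise = 0.000000; V(3,1) = max -> 0.000000
  V(3,2) = exp(-r*dt) * [p*0.000000 + (1-p)*1.307805] = 0.674703; exercise = 0.000000; V(3,2) = max -> 0.674703
  V(3,3) = exp(-r*dt) * [p*1.307805 + (1-p)*3.938531] = 2.665009; exercise = 2.665009; V(3,3) = max -> 2.665009
  V(2,0) = exp(-r*dt) * [p*0.000000 + (1-p)*0.000000] = 0.000000; exercise = 0.000000; V(2,0) = max -> 0.000000
  V(2,1) = exp(-r*dt) * [p*0.000000 + (1-p)*0.674703] = 0.348082; exercise = 0.000000; V(2,1) = max -> 0.348082
  V(2,2) = exp(-r*dt) * [p*0.674703 + (1-p)*2.665009] = 1.701511; exercise = 1.307805; V(2,2) = max -> 1.701511
  V(1,0) = exp(-r*dt) * [p*0.000000 + (1-p)*0.348082] = 0.179577; exercise = 0.000000; V(1,0) = max -> 0.179577
  V(1,1) = exp(-r*dt) * [p*0.348082 + (1-p)*1.701511] = 1.046322; exercise = 0.000000; V(1,1) = max -> 1.046322
  V(0,0) = exp(-r*dt) * [p*0.179577 + (1-p)*1.046322] = 0.626735; exercise = 0.000000; V(0,0) = max -> 0.626735

Answer: Price = V(0,0) = 0.6267


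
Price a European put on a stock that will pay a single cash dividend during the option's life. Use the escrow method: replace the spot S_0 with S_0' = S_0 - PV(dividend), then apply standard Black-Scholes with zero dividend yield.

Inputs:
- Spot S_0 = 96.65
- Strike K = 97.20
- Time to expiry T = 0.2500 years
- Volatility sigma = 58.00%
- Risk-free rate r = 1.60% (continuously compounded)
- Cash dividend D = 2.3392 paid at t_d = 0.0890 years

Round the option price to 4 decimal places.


Answer: Price = 12.3107

Derivation:
PV(D) = D * exp(-r * t_d) = 2.3392 * 0.99857701 = 2.33587135
S_0' = S_0 - PV(D) = 96.6500 - 2.33587135 = 94.31412865
d1 = (ln(S_0'/K) + (r + sigma^2/2)*T) / (sigma*sqrt(T)) = 0.05486308
d2 = d1 - sigma*sqrt(T) = -0.23513692
exp(-rT) = 0.99600799
N(-d1) = 0.47812377; N(-d2) = 0.59294877
P = K * exp(-rT) * N(-d2) - S_0' * N(-d1) = 97.2000 * 0.99600799 * 0.59294877 - 94.31412865 * 0.47812377 = 12.3107


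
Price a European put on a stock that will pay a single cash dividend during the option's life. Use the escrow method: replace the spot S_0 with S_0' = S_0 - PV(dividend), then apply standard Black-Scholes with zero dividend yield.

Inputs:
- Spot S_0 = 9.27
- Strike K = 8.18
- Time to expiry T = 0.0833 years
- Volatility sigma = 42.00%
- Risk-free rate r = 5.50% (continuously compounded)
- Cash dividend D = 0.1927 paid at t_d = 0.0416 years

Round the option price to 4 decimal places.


Answer: Price = 0.1052

Derivation:
PV(D) = D * exp(-r * t_d) = 0.1927 * 0.99771462 = 0.19225961
S_0' = S_0 - PV(D) = 9.2700 - 0.19225961 = 9.07774039
d1 = (ln(S_0'/K) + (r + sigma^2/2)*T) / (sigma*sqrt(T)) = 0.95745241
d2 = d1 - sigma*sqrt(T) = 0.83623310
exp(-rT) = 0.99542898
N(-d1) = 0.16916948; N(-d2) = 0.20151189
P = K * exp(-rT) * N(-d2) - S_0' * N(-d1) = 8.1800 * 0.99542898 * 0.20151189 - 9.07774039 * 0.16916948 = 0.1052


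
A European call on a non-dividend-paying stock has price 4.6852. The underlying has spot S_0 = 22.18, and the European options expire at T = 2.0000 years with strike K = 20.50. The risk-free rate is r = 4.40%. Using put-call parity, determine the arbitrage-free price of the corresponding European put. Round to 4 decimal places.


Answer: Put price = 1.2783

Derivation:
Put-call parity: C - P = S_0 * exp(-qT) - K * exp(-rT).
S_0 * exp(-qT) = 22.1800 * 1.00000000 = 22.18000000
K * exp(-rT) = 20.5000 * 0.91576088 = 18.77309797
P = C - S*exp(-qT) + K*exp(-rT)
P = 4.6852 - 22.18000000 + 18.77309797 = 1.2783


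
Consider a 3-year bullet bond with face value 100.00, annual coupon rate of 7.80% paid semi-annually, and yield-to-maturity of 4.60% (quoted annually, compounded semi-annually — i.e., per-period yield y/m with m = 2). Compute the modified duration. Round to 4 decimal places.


Answer: Modified duration = 2.6834

Derivation:
Coupon per period c = face * coupon_rate / m = 3.900000
Periods per year m = 2; per-period yield y/m = 0.023000
Number of cashflows N = 6
Cashflows (t years, CF_t, discount factor 1/(1+y/m)^(m*t), PV):
  t = 0.5000: CF_t = 3.900000, DF = 0.977517, PV = 3.812317
  t = 1.0000: CF_t = 3.900000, DF = 0.955540, PV = 3.726605
  t = 1.5000: CF_t = 3.900000, DF = 0.934056, PV = 3.642820
  t = 2.0000: CF_t = 3.900000, DF = 0.913056, PV = 3.560919
  t = 2.5000: CF_t = 3.900000, DF = 0.892528, PV = 3.480859
  t = 3.0000: CF_t = 103.900000, DF = 0.872461, PV = 90.648734
Price P = sum_t PV_t = 108.872254
First compute Macaulay numerator sum_t t * PV_t:
  t * PV_t at t = 0.5000: 1.906158
  t * PV_t at t = 1.0000: 3.726605
  t * PV_t at t = 1.5000: 5.464230
  t * PV_t at t = 2.0000: 7.121838
  t * PV_t at t = 2.5000: 8.702148
  t * PV_t at t = 3.0000: 271.946203
Macaulay duration D = 298.867182 / 108.872254 = 2.745118
Modified duration = D / (1 + y/m) = 2.745118 / (1 + 0.023000) = 2.683400


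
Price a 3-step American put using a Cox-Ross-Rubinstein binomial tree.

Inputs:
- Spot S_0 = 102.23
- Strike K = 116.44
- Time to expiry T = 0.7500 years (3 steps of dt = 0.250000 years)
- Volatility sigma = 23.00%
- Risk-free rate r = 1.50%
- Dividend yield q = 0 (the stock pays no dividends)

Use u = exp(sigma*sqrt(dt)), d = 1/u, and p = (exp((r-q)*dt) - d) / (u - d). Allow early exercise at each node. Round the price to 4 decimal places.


dt = T/N = 0.250000
u = exp(sigma*sqrt(dt)) = 1.121873; d = 1/u = 0.891366
p = (exp((r-q)*dt) - d) / (u - d) = 0.487581
Discount per step: exp(-r*dt) = 0.996257
Stock lattice S(k, i) with i counting down-moves:
  k=0: S(0,0) = 102.2300
  k=1: S(1,0) = 114.6891; S(1,1) = 91.1244
  k=2: S(2,0) = 128.6667; S(2,1) = 102.2300; S(2,2) = 81.2252
  k=3: S(3,0) = 144.3477; S(3,1) = 114.6891; S(3,2) = 91.1244; S(3,3) = 72.4014
Terminal payoffs V(N, i) = max(K - S_T, 0):
  V(3,0) = 0.000000; V(3,1) = 1.750878; V(3,2) = 25.315639; V(3,3) = 44.038633
Backward induction: V(k, i) = exp(-r*dt) * [p * V(k+1, i) + (1-p) * V(k+1, i+1)]; then take max(V_cont, immediate exercise) for American.
  V(2,0) = exp(-r*dt) * [p*0.000000 + (1-p)*1.750878] = 0.893826; exercise = 0.000000; V(2,0) = max -> 0.893826
  V(2,1) = exp(-r*dt) * [p*1.750878 + (1-p)*25.315639] = 13.774168; exercise = 14.210000; V(2,1) = max -> 14.210000
  V(2,2) = exp(-r*dt) * [p*25.315639 + (1-p)*44.038633] = 34.778998; exercise = 35.214830; V(2,2) = max -> 35.214830
  V(1,0) = exp(-r*dt) * [p*0.893826 + (1-p)*14.210000] = 7.688406; exercise = 1.750878; V(1,0) = max -> 7.688406
  V(1,1) = exp(-r*dt) * [p*14.210000 + (1-p)*35.214830] = 24.879807; exercise = 25.315639; V(1,1) = max -> 25.315639
  V(0,0) = exp(-r*dt) * [p*7.688406 + (1-p)*25.315639] = 16.658355; exercise = 14.210000; V(0,0) = max -> 16.658355

Answer: Price = V(0,0) = 16.6584


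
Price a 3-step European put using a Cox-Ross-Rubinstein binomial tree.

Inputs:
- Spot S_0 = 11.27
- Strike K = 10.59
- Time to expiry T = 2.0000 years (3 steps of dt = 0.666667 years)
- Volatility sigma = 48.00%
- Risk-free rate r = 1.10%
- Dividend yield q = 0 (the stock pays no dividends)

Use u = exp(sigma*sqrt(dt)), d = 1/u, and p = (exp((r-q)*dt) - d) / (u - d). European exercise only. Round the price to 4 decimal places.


Answer: Price = V(0,0) = 2.6543

Derivation:
dt = T/N = 0.666667
u = exp(sigma*sqrt(dt)) = 1.479817; d = 1/u = 0.675759
p = (exp((r-q)*dt) - d) / (u - d) = 0.412410
Discount per step: exp(-r*dt) = 0.992693
Stock lattice S(k, i) with i counting down-moves:
  k=0: S(0,0) = 11.2700
  k=1: S(1,0) = 16.6775; S(1,1) = 7.6158
  k=2: S(2,0) = 24.6797; S(2,1) = 11.2700; S(2,2) = 5.1465
  k=3: S(3,0) = 36.5214; S(3,1) = 16.6775; S(3,2) = 7.6158; S(3,3) = 3.4778
Terminal payoffs V(N, i) = max(K - S_T, 0):
  V(3,0) = 0.000000; V(3,1) = 0.000000; V(3,2) = 2.974193; V(3,3) = 7.112237
Backward induction: V(k, i) = exp(-r*dt) * [p * V(k+1, i) + (1-p) * V(k+1, i+1)].
  V(2,0) = exp(-r*dt) * [p*0.000000 + (1-p)*0.000000] = 0.000000
  V(2,1) = exp(-r*dt) * [p*0.000000 + (1-p)*2.974193] = 1.734839
  V(2,2) = exp(-r*dt) * [p*2.974193 + (1-p)*7.112237] = 5.366172
  V(1,0) = exp(-r*dt) * [p*0.000000 + (1-p)*1.734839] = 1.011927
  V(1,1) = exp(-r*dt) * [p*1.734839 + (1-p)*5.366172] = 3.840310
  V(0,0) = exp(-r*dt) * [p*1.011927 + (1-p)*3.840310] = 2.654321


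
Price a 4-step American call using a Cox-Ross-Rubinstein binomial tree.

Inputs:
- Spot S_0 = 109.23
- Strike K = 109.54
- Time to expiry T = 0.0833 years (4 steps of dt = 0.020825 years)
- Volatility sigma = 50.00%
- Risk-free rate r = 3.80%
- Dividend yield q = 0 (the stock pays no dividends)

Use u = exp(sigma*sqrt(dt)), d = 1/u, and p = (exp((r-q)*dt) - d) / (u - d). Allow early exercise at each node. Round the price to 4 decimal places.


dt = T/N = 0.020825
u = exp(sigma*sqrt(dt)) = 1.074821; d = 1/u = 0.930387
p = (exp((r-q)*dt) - d) / (u - d) = 0.487450
Discount per step: exp(-r*dt) = 0.999209
Stock lattice S(k, i) with i counting down-moves:
  k=0: S(0,0) = 109.2300
  k=1: S(1,0) = 117.4027; S(1,1) = 101.6262
  k=2: S(2,0) = 126.1869; S(2,1) = 109.2300; S(2,2) = 94.5517
  k=3: S(3,0) = 135.6284; S(3,1) = 117.4027; S(3,2) = 101.6262; S(3,3) = 87.9697
  k=4: S(4,0) = 145.7763; S(4,1) = 126.1869; S(4,2) = 109.2300; S(4,3) = 94.5517; S(4,4) = 81.8459
Terminal payoffs V(N, i) = max(S_T - K, 0):
  V(4,0) = 36.236284; V(4,1) = 16.646939; V(4,2) = 0.000000; V(4,3) = 0.000000; V(4,4) = 0.000000
Backward induction: V(k, i) = exp(-r*dt) * [p * V(k+1, i) + (1-p) * V(k+1, i+1)]; then take max(V_cont, immediate exercise) for American.
  V(3,0) = exp(-r*dt) * [p*36.236284 + (1-p)*16.646939] = 26.175051; exercise = 26.088400; V(3,0) = max -> 26.175051
  V(3,1) = exp(-r*dt) * [p*16.646939 + (1-p)*0.000000] = 8.108138; exercise = 7.862723; V(3,1) = max -> 8.108138
  V(3,2) = exp(-r*dt) * [p*0.000000 + (1-p)*0.000000] = 0.000000; exercise = 0.000000; V(3,2) = max -> 0.000000
  V(3,3) = exp(-r*dt) * [p*0.000000 + (1-p)*0.000000] = 0.000000; exercise = 0.000000; V(3,3) = max -> 0.000000
  V(2,0) = exp(-r*dt) * [p*26.175051 + (1-p)*8.108138] = 16.901481; exercise = 16.646939; V(2,0) = max -> 16.901481
  V(2,1) = exp(-r*dt) * [p*8.108138 + (1-p)*0.000000] = 3.949188; exercise = 0.000000; V(2,1) = max -> 3.949188
  V(2,2) = exp(-r*dt) * [p*0.000000 + (1-p)*0.000000] = 0.000000; exercise = 0.000000; V(2,2) = max -> 0.000000
  V(1,0) = exp(-r*dt) * [p*16.901481 + (1-p)*3.949188] = 10.254670; exercise = 7.862723; V(1,0) = max -> 10.254670
  V(1,1) = exp(-r*dt) * [p*3.949188 + (1-p)*0.000000] = 1.923511; exercise = 0.000000; V(1,1) = max -> 1.923511
  V(0,0) = exp(-r*dt) * [p*10.254670 + (1-p)*1.923511] = 5.979803; exercise = 0.000000; V(0,0) = max -> 5.979803

Answer: Price = V(0,0) = 5.9798
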